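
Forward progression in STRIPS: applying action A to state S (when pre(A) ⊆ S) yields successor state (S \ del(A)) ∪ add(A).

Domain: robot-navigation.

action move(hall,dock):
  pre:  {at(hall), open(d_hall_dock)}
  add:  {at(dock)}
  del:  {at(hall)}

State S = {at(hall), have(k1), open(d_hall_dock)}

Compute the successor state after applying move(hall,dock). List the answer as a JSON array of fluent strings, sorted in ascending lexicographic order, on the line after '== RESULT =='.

Progress:
  pre ⊆ S: {at(hall), open(d_hall_dock)} ⊆ S  — applicable
  S \ del = {have(k1), open(d_hall_dock)}
  ∪ add   = {at(dock), have(k1), open(d_hall_dock)}

== RESULT ==
["at(dock)", "have(k1)", "open(d_hall_dock)"]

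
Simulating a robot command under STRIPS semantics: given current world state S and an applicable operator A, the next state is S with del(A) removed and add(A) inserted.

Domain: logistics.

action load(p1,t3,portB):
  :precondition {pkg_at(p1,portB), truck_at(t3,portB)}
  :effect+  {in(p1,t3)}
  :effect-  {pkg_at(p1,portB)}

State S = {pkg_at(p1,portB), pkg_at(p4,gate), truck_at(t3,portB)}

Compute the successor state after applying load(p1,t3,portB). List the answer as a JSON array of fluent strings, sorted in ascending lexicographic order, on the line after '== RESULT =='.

Progress:
  pre ⊆ S: {pkg_at(p1,portB), truck_at(t3,portB)} ⊆ S  — applicable
  S \ del = {pkg_at(p4,gate), truck_at(t3,portB)}
  ∪ add   = {in(p1,t3), pkg_at(p4,gate), truck_at(t3,portB)}

== RESULT ==
["in(p1,t3)", "pkg_at(p4,gate)", "truck_at(t3,portB)"]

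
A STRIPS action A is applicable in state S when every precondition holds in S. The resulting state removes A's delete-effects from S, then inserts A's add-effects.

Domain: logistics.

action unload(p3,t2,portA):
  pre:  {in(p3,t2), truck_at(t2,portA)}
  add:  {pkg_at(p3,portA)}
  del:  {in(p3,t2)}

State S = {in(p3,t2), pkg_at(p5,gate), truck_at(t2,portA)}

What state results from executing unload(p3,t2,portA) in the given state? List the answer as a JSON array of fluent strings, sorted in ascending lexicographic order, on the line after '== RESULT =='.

Progress:
  pre ⊆ S: {in(p3,t2), truck_at(t2,portA)} ⊆ S  — applicable
  S \ del = {pkg_at(p5,gate), truck_at(t2,portA)}
  ∪ add   = {pkg_at(p3,portA), pkg_at(p5,gate), truck_at(t2,portA)}

== RESULT ==
["pkg_at(p3,portA)", "pkg_at(p5,gate)", "truck_at(t2,portA)"]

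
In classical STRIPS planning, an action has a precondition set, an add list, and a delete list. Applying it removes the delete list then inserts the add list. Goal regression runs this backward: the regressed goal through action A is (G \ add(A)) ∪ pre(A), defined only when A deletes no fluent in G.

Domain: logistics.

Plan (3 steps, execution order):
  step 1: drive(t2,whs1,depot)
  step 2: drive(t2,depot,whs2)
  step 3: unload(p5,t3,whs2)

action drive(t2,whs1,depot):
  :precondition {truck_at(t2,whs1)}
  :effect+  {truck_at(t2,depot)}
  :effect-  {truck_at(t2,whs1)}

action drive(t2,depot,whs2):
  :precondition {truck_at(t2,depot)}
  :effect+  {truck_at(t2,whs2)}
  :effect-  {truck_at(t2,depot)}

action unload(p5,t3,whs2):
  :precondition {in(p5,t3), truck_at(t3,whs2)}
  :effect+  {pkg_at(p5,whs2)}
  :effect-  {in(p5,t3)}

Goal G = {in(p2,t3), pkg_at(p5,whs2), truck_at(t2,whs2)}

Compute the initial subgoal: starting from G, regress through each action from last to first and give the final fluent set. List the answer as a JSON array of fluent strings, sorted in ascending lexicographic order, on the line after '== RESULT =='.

Regress step by step:
  through step 3 (unload(p5,t3,whs2)): drop {pkg_at(p5,whs2)}, keep {in(p2,t3), truck_at(t2,whs2)}, require {in(p5,t3), truck_at(t3,whs2)}
    → {in(p2,t3), in(p5,t3), truck_at(t2,whs2), truck_at(t3,whs2)}
  through step 2 (drive(t2,depot,whs2)): drop {truck_at(t2,whs2)}, keep {in(p2,t3), in(p5,t3), truck_at(t3,whs2)}, require {truck_at(t2,depot)}
    → {in(p2,t3), in(p5,t3), truck_at(t2,depot), truck_at(t3,whs2)}
  through step 1 (drive(t2,whs1,depot)): drop {truck_at(t2,depot)}, keep {in(p2,t3), in(p5,t3), truck_at(t3,whs2)}, require {truck_at(t2,whs1)}
    → {in(p2,t3), in(p5,t3), truck_at(t2,whs1), truck_at(t3,whs2)}

== RESULT ==
["in(p2,t3)", "in(p5,t3)", "truck_at(t2,whs1)", "truck_at(t3,whs2)"]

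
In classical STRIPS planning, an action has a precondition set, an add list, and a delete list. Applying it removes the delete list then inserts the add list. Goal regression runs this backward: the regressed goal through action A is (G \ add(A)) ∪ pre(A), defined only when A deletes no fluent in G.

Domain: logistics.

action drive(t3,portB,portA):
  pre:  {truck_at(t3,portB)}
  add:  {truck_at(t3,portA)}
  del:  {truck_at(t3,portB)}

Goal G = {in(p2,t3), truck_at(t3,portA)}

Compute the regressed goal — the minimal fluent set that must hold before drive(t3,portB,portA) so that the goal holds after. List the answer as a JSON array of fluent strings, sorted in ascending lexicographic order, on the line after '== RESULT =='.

Regress:
  G ∩ del = {}  (empty — regression defined)
  G \ add = {in(p2,t3), truck_at(t3,portA)} \ {truck_at(t3,portA)} = {in(p2,t3)}
  ∪ pre   = {in(p2,t3)} ∪ {truck_at(t3,portB)}
          = {in(p2,t3), truck_at(t3,portB)}

== RESULT ==
["in(p2,t3)", "truck_at(t3,portB)"]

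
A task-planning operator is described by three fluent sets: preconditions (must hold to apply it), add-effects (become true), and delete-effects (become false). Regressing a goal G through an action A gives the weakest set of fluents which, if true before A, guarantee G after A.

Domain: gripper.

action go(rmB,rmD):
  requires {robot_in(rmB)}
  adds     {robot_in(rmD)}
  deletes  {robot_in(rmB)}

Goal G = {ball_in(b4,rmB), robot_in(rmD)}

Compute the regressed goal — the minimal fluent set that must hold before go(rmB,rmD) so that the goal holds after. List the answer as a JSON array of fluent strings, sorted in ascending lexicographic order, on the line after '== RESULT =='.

Compute (G \ add) ∪ pre:
  G ∩ del = {}  (empty — regression defined)
  G \ add = {ball_in(b4,rmB), robot_in(rmD)} \ {robot_in(rmD)} = {ball_in(b4,rmB)}
  ∪ pre   = {ball_in(b4,rmB)} ∪ {robot_in(rmB)}
          = {ball_in(b4,rmB), robot_in(rmB)}

== RESULT ==
["ball_in(b4,rmB)", "robot_in(rmB)"]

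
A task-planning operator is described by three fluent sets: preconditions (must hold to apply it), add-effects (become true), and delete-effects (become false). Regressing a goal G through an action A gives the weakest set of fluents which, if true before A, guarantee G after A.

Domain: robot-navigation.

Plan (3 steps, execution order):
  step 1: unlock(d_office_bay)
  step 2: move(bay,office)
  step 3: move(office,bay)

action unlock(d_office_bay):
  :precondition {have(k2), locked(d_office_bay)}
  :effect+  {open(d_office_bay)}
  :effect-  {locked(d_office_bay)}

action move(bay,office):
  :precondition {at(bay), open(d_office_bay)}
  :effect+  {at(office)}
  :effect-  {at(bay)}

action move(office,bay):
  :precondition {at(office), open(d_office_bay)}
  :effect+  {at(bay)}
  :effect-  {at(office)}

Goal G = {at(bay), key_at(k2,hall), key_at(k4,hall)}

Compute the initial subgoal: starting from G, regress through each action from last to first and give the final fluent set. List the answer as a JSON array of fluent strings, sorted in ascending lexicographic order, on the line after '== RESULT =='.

Regress step by step:
  through step 3 (move(office,bay)): drop {at(bay)}, keep {key_at(k2,hall), key_at(k4,hall)}, require {at(office), open(d_office_bay)}
    → {at(office), key_at(k2,hall), key_at(k4,hall), open(d_office_bay)}
  through step 2 (move(bay,office)): drop {at(office)}, keep {key_at(k2,hall), key_at(k4,hall), open(d_office_bay)}, require {at(bay), open(d_office_bay)}
    → {at(bay), key_at(k2,hall), key_at(k4,hall), open(d_office_bay)}
  through step 1 (unlock(d_office_bay)): drop {open(d_office_bay)}, keep {at(bay), key_at(k2,hall), key_at(k4,hall)}, require {have(k2), locked(d_office_bay)}
    → {at(bay), have(k2), key_at(k2,hall), key_at(k4,hall), locked(d_office_bay)}

== RESULT ==
["at(bay)", "have(k2)", "key_at(k2,hall)", "key_at(k4,hall)", "locked(d_office_bay)"]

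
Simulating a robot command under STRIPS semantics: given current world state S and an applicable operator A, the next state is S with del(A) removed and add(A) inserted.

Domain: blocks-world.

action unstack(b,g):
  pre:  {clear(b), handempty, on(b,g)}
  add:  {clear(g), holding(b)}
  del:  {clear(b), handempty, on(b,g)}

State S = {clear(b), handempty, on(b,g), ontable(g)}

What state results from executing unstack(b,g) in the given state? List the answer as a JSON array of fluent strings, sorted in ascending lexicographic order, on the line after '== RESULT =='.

Compute (S \ del) ∪ add:
  pre ⊆ S: {clear(b), handempty, on(b,g)} ⊆ S  — applicable
  S \ del = {ontable(g)}
  ∪ add   = {clear(g), holding(b), ontable(g)}

== RESULT ==
["clear(g)", "holding(b)", "ontable(g)"]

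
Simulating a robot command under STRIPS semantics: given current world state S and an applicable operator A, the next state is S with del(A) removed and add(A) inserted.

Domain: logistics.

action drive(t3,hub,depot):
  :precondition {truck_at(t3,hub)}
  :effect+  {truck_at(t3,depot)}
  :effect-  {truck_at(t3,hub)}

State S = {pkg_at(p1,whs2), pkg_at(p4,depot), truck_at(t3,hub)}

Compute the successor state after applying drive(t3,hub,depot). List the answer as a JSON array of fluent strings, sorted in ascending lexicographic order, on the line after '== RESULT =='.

Progress:
  pre ⊆ S: {truck_at(t3,hub)} ⊆ S  — applicable
  S \ del = {pkg_at(p1,whs2), pkg_at(p4,depot)}
  ∪ add   = {pkg_at(p1,whs2), pkg_at(p4,depot), truck_at(t3,depot)}

== RESULT ==
["pkg_at(p1,whs2)", "pkg_at(p4,depot)", "truck_at(t3,depot)"]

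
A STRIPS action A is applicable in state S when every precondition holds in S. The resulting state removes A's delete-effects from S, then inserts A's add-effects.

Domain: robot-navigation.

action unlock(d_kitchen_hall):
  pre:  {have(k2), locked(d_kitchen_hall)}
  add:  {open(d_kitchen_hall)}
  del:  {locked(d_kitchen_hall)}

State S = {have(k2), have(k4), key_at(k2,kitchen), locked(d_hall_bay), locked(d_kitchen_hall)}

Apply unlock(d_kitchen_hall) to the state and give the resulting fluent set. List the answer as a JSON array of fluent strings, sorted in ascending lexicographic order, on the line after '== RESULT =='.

Progress:
  pre ⊆ S: {have(k2), locked(d_kitchen_hall)} ⊆ S  — applicable
  S \ del = {have(k2), have(k4), key_at(k2,kitchen), locked(d_hall_bay)}
  ∪ add   = {have(k2), have(k4), key_at(k2,kitchen), locked(d_hall_bay), open(d_kitchen_hall)}

== RESULT ==
["have(k2)", "have(k4)", "key_at(k2,kitchen)", "locked(d_hall_bay)", "open(d_kitchen_hall)"]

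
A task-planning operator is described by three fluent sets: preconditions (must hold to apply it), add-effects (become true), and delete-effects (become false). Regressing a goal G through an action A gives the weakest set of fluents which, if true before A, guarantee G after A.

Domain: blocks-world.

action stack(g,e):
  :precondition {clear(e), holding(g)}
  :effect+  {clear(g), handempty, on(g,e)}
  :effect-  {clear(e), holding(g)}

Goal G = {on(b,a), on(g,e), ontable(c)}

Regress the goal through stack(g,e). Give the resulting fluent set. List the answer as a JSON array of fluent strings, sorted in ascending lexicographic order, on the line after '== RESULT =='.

Regress:
  G ∩ del = {}  (empty — regression defined)
  G \ add = {on(b,a), on(g,e), ontable(c)} \ {clear(g), handempty, on(g,e)} = {on(b,a), ontable(c)}
  ∪ pre   = {on(b,a), ontable(c)} ∪ {clear(e), holding(g)}
          = {clear(e), holding(g), on(b,a), ontable(c)}

== RESULT ==
["clear(e)", "holding(g)", "on(b,a)", "ontable(c)"]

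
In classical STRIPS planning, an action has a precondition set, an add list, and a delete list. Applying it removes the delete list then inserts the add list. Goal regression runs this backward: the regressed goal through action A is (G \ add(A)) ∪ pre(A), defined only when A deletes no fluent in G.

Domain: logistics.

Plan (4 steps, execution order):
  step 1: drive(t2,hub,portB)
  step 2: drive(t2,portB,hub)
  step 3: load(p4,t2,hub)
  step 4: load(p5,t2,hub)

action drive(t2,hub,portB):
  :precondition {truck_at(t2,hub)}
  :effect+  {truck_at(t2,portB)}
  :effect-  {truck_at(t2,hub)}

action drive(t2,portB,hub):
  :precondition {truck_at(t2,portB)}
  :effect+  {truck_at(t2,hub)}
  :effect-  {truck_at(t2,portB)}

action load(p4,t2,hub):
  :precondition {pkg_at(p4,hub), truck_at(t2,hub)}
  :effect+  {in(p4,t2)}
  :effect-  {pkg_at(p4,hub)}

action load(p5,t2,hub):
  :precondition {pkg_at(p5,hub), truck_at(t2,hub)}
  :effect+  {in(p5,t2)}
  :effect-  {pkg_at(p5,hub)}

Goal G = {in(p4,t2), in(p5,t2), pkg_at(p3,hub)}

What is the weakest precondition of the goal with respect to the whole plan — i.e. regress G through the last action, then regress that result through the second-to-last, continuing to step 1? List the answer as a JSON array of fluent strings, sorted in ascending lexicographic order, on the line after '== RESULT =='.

Regress step by step:
  through step 4 (load(p5,t2,hub)): drop {in(p5,t2)}, keep {in(p4,t2), pkg_at(p3,hub)}, require {pkg_at(p5,hub), truck_at(t2,hub)}
    → {in(p4,t2), pkg_at(p3,hub), pkg_at(p5,hub), truck_at(t2,hub)}
  through step 3 (load(p4,t2,hub)): drop {in(p4,t2)}, keep {pkg_at(p3,hub), pkg_at(p5,hub), truck_at(t2,hub)}, require {pkg_at(p4,hub), truck_at(t2,hub)}
    → {pkg_at(p3,hub), pkg_at(p4,hub), pkg_at(p5,hub), truck_at(t2,hub)}
  through step 2 (drive(t2,portB,hub)): drop {truck_at(t2,hub)}, keep {pkg_at(p3,hub), pkg_at(p4,hub), pkg_at(p5,hub)}, require {truck_at(t2,portB)}
    → {pkg_at(p3,hub), pkg_at(p4,hub), pkg_at(p5,hub), truck_at(t2,portB)}
  through step 1 (drive(t2,hub,portB)): drop {truck_at(t2,portB)}, keep {pkg_at(p3,hub), pkg_at(p4,hub), pkg_at(p5,hub)}, require {truck_at(t2,hub)}
    → {pkg_at(p3,hub), pkg_at(p4,hub), pkg_at(p5,hub), truck_at(t2,hub)}

== RESULT ==
["pkg_at(p3,hub)", "pkg_at(p4,hub)", "pkg_at(p5,hub)", "truck_at(t2,hub)"]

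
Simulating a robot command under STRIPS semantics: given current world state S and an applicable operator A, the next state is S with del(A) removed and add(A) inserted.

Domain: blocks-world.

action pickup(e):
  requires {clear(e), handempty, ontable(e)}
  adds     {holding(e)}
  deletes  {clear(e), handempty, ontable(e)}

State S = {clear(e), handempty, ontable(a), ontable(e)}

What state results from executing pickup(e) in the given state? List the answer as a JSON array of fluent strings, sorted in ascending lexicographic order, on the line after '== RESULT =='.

Compute (S \ del) ∪ add:
  pre ⊆ S: {clear(e), handempty, ontable(e)} ⊆ S  — applicable
  S \ del = {ontable(a)}
  ∪ add   = {holding(e), ontable(a)}

== RESULT ==
["holding(e)", "ontable(a)"]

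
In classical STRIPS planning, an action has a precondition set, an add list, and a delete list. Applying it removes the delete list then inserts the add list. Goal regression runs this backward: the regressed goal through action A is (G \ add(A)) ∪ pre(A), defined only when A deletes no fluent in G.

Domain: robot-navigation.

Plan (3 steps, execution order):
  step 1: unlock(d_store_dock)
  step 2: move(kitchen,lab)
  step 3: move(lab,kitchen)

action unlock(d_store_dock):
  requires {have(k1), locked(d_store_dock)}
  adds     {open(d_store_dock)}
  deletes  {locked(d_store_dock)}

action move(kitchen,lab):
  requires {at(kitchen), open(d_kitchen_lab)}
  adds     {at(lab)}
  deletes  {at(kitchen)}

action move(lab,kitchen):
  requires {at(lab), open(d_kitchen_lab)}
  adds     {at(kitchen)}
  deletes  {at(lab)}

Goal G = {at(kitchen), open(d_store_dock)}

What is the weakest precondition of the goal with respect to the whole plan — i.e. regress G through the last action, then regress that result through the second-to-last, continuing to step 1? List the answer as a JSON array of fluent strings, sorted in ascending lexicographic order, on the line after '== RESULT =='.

Regress step by step:
  through step 3 (move(lab,kitchen)): drop {at(kitchen)}, keep {open(d_store_dock)}, require {at(lab), open(d_kitchen_lab)}
    → {at(lab), open(d_kitchen_lab), open(d_store_dock)}
  through step 2 (move(kitchen,lab)): drop {at(lab)}, keep {open(d_kitchen_lab), open(d_store_dock)}, require {at(kitchen), open(d_kitchen_lab)}
    → {at(kitchen), open(d_kitchen_lab), open(d_store_dock)}
  through step 1 (unlock(d_store_dock)): drop {open(d_store_dock)}, keep {at(kitchen), open(d_kitchen_lab)}, require {have(k1), locked(d_store_dock)}
    → {at(kitchen), have(k1), locked(d_store_dock), open(d_kitchen_lab)}

== RESULT ==
["at(kitchen)", "have(k1)", "locked(d_store_dock)", "open(d_kitchen_lab)"]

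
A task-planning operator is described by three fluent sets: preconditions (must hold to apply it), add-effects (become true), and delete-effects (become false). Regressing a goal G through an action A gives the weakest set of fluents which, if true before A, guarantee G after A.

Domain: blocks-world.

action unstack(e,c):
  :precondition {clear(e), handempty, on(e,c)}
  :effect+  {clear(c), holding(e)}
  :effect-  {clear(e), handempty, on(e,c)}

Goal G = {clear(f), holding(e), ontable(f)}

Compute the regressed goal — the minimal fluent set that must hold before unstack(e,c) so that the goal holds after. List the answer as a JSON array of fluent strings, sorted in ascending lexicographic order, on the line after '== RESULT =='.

Compute (G \ add) ∪ pre:
  G ∩ del = {}  (empty — regression defined)
  G \ add = {clear(f), holding(e), ontable(f)} \ {clear(c), holding(e)} = {clear(f), ontable(f)}
  ∪ pre   = {clear(f), ontable(f)} ∪ {clear(e), handempty, on(e,c)}
          = {clear(e), clear(f), handempty, on(e,c), ontable(f)}

== RESULT ==
["clear(e)", "clear(f)", "handempty", "on(e,c)", "ontable(f)"]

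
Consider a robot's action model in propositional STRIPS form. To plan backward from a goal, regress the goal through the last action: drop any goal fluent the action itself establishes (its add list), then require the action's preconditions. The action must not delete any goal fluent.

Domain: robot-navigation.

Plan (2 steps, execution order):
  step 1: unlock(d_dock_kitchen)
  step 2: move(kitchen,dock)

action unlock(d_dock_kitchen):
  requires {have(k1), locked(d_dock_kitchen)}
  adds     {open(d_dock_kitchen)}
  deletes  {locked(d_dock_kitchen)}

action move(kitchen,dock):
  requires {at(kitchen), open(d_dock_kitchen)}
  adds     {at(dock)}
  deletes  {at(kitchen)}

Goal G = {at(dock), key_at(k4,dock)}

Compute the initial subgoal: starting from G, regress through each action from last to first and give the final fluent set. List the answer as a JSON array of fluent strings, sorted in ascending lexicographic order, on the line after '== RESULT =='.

Work backward from the goal:
  through step 2 (move(kitchen,dock)): drop {at(dock)}, keep {key_at(k4,dock)}, require {at(kitchen), open(d_dock_kitchen)}
    → {at(kitchen), key_at(k4,dock), open(d_dock_kitchen)}
  through step 1 (unlock(d_dock_kitchen)): drop {open(d_dock_kitchen)}, keep {at(kitchen), key_at(k4,dock)}, require {have(k1), locked(d_dock_kitchen)}
    → {at(kitchen), have(k1), key_at(k4,dock), locked(d_dock_kitchen)}

== RESULT ==
["at(kitchen)", "have(k1)", "key_at(k4,dock)", "locked(d_dock_kitchen)"]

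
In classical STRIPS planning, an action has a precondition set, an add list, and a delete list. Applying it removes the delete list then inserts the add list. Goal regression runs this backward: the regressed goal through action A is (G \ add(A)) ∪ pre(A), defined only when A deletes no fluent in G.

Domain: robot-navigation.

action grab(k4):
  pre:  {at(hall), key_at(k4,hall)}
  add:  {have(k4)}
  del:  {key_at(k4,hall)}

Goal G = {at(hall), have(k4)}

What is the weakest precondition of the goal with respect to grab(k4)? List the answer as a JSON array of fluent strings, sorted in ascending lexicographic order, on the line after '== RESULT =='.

Compute (G \ add) ∪ pre:
  G ∩ del = {}  (empty — regression defined)
  G \ add = {at(hall), have(k4)} \ {have(k4)} = {at(hall)}
  ∪ pre   = {at(hall)} ∪ {at(hall), key_at(k4,hall)}
          = {at(hall), key_at(k4,hall)}

== RESULT ==
["at(hall)", "key_at(k4,hall)"]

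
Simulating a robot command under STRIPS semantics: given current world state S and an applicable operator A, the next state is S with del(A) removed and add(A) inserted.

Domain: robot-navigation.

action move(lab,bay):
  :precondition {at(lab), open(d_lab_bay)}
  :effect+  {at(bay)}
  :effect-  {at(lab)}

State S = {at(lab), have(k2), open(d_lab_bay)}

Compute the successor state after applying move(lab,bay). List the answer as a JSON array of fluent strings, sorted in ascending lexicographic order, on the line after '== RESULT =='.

Compute (S \ del) ∪ add:
  pre ⊆ S: {at(lab), open(d_lab_bay)} ⊆ S  — applicable
  S \ del = {have(k2), open(d_lab_bay)}
  ∪ add   = {at(bay), have(k2), open(d_lab_bay)}

== RESULT ==
["at(bay)", "have(k2)", "open(d_lab_bay)"]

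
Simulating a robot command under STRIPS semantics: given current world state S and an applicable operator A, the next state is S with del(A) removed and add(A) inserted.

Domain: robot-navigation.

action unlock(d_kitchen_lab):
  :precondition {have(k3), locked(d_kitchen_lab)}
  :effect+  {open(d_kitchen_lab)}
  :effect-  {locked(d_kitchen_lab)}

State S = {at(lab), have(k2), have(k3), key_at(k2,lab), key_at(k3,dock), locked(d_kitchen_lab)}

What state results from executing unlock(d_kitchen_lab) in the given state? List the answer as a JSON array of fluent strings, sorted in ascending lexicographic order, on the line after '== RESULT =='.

Progress:
  pre ⊆ S: {have(k3), locked(d_kitchen_lab)} ⊆ S  — applicable
  S \ del = {at(lab), have(k2), have(k3), key_at(k2,lab), key_at(k3,dock)}
  ∪ add   = {at(lab), have(k2), have(k3), key_at(k2,lab), key_at(k3,dock), open(d_kitchen_lab)}

== RESULT ==
["at(lab)", "have(k2)", "have(k3)", "key_at(k2,lab)", "key_at(k3,dock)", "open(d_kitchen_lab)"]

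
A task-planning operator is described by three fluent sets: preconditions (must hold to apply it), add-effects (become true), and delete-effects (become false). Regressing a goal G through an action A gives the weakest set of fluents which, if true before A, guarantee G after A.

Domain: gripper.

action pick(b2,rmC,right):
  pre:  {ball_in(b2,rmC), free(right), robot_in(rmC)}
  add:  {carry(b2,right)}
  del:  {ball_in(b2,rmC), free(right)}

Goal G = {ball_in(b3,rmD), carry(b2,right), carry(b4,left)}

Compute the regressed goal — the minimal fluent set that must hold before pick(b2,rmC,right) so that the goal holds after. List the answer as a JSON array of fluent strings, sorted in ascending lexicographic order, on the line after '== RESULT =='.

Compute (G \ add) ∪ pre:
  G ∩ del = {}  (empty — regression defined)
  G \ add = {ball_in(b3,rmD), carry(b2,right), carry(b4,left)} \ {carry(b2,right)} = {ball_in(b3,rmD), carry(b4,left)}
  ∪ pre   = {ball_in(b3,rmD), carry(b4,left)} ∪ {ball_in(b2,rmC), free(right), robot_in(rmC)}
          = {ball_in(b2,rmC), ball_in(b3,rmD), carry(b4,left), free(right), robot_in(rmC)}

== RESULT ==
["ball_in(b2,rmC)", "ball_in(b3,rmD)", "carry(b4,left)", "free(right)", "robot_in(rmC)"]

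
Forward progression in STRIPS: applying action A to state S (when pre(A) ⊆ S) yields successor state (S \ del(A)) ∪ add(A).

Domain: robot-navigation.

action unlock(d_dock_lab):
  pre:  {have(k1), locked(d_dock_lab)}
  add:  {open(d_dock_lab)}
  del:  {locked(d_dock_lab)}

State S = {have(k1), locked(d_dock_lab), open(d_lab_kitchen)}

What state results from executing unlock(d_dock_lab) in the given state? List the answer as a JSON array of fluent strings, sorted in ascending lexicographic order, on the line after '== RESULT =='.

Progress:
  pre ⊆ S: {have(k1), locked(d_dock_lab)} ⊆ S  — applicable
  S \ del = {have(k1), open(d_lab_kitchen)}
  ∪ add   = {have(k1), open(d_dock_lab), open(d_lab_kitchen)}

== RESULT ==
["have(k1)", "open(d_dock_lab)", "open(d_lab_kitchen)"]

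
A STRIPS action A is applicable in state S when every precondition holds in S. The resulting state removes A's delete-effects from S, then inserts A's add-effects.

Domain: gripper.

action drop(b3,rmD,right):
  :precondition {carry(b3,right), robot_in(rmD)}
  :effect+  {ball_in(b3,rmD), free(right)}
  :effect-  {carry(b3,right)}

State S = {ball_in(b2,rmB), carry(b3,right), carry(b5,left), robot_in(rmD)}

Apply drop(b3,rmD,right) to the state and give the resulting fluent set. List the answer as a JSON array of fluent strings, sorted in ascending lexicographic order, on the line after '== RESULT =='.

Compute (S \ del) ∪ add:
  pre ⊆ S: {carry(b3,right), robot_in(rmD)} ⊆ S  — applicable
  S \ del = {ball_in(b2,rmB), carry(b5,left), robot_in(rmD)}
  ∪ add   = {ball_in(b2,rmB), ball_in(b3,rmD), carry(b5,left), free(right), robot_in(rmD)}

== RESULT ==
["ball_in(b2,rmB)", "ball_in(b3,rmD)", "carry(b5,left)", "free(right)", "robot_in(rmD)"]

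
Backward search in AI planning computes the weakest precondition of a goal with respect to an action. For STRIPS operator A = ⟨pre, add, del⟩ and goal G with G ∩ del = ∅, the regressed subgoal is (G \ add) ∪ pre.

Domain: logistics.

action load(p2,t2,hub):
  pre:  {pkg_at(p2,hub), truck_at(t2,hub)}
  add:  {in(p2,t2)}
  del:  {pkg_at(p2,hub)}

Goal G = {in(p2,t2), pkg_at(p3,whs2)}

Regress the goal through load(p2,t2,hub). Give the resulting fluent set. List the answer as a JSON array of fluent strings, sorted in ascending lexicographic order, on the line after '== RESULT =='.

Regress:
  G ∩ del = {}  (empty — regression defined)
  G \ add = {in(p2,t2), pkg_at(p3,whs2)} \ {in(p2,t2)} = {pkg_at(p3,whs2)}
  ∪ pre   = {pkg_at(p3,whs2)} ∪ {pkg_at(p2,hub), truck_at(t2,hub)}
          = {pkg_at(p2,hub), pkg_at(p3,whs2), truck_at(t2,hub)}

== RESULT ==
["pkg_at(p2,hub)", "pkg_at(p3,whs2)", "truck_at(t2,hub)"]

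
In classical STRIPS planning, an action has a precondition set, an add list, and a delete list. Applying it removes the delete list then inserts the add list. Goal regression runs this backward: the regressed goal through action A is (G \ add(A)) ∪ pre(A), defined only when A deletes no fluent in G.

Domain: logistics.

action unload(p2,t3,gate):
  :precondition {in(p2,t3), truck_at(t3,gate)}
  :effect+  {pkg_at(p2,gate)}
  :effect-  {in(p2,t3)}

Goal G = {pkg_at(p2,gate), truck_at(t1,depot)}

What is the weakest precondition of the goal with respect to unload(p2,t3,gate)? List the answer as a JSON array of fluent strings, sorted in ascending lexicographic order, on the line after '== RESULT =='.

Regress:
  G ∩ del = {}  (empty — regression defined)
  G \ add = {pkg_at(p2,gate), truck_at(t1,depot)} \ {pkg_at(p2,gate)} = {truck_at(t1,depot)}
  ∪ pre   = {truck_at(t1,depot)} ∪ {in(p2,t3), truck_at(t3,gate)}
          = {in(p2,t3), truck_at(t1,depot), truck_at(t3,gate)}

== RESULT ==
["in(p2,t3)", "truck_at(t1,depot)", "truck_at(t3,gate)"]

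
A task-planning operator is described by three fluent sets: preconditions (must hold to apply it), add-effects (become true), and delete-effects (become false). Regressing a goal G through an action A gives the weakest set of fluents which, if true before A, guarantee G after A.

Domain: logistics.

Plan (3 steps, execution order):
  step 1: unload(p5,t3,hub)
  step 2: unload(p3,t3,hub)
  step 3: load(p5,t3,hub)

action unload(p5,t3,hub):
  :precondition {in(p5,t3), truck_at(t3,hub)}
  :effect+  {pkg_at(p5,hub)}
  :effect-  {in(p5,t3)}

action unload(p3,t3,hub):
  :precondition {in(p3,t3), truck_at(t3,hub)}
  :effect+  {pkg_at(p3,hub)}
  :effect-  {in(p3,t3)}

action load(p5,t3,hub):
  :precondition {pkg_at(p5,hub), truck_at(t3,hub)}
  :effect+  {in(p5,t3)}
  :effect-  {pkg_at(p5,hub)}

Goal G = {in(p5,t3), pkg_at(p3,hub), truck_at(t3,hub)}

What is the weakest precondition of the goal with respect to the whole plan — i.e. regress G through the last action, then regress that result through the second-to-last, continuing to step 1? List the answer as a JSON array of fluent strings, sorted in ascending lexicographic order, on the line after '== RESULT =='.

Work backward from the goal:
  through step 3 (load(p5,t3,hub)): drop {in(p5,t3)}, keep {pkg_at(p3,hub), truck_at(t3,hub)}, require {pkg_at(p5,hub), truck_at(t3,hub)}
    → {pkg_at(p3,hub), pkg_at(p5,hub), truck_at(t3,hub)}
  through step 2 (unload(p3,t3,hub)): drop {pkg_at(p3,hub)}, keep {pkg_at(p5,hub), truck_at(t3,hub)}, require {in(p3,t3), truck_at(t3,hub)}
    → {in(p3,t3), pkg_at(p5,hub), truck_at(t3,hub)}
  through step 1 (unload(p5,t3,hub)): drop {pkg_at(p5,hub)}, keep {in(p3,t3), truck_at(t3,hub)}, require {in(p5,t3), truck_at(t3,hub)}
    → {in(p3,t3), in(p5,t3), truck_at(t3,hub)}

== RESULT ==
["in(p3,t3)", "in(p5,t3)", "truck_at(t3,hub)"]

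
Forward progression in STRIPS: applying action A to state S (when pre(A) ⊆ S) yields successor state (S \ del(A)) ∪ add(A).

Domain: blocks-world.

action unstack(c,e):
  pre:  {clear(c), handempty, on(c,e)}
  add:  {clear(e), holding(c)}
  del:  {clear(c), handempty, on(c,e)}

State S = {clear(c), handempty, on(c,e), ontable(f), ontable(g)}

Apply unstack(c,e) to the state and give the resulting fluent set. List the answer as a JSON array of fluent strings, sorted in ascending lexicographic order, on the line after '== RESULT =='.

Progress:
  pre ⊆ S: {clear(c), handempty, on(c,e)} ⊆ S  — applicable
  S \ del = {ontable(f), ontable(g)}
  ∪ add   = {clear(e), holding(c), ontable(f), ontable(g)}

== RESULT ==
["clear(e)", "holding(c)", "ontable(f)", "ontable(g)"]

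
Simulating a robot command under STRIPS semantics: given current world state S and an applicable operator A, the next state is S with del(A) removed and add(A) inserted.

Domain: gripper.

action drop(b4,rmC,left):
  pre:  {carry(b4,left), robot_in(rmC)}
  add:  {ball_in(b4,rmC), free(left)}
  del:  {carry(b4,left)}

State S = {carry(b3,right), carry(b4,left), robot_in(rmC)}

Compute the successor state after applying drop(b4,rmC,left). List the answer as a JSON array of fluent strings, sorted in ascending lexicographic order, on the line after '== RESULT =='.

Progress:
  pre ⊆ S: {carry(b4,left), robot_in(rmC)} ⊆ S  — applicable
  S \ del = {carry(b3,right), robot_in(rmC)}
  ∪ add   = {ball_in(b4,rmC), carry(b3,right), free(left), robot_in(rmC)}

== RESULT ==
["ball_in(b4,rmC)", "carry(b3,right)", "free(left)", "robot_in(rmC)"]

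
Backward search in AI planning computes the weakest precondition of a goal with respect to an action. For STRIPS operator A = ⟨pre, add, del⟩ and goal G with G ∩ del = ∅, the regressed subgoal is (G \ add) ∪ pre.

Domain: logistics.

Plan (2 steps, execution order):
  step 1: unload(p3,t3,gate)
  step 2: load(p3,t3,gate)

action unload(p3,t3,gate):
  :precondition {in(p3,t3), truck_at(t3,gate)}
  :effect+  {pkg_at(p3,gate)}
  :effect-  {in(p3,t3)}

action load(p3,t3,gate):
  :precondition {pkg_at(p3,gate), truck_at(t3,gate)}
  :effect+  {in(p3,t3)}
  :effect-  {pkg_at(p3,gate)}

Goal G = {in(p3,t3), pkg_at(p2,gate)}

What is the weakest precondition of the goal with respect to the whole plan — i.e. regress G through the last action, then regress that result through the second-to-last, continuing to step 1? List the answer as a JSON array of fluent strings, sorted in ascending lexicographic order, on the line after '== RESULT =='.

Regress step by step:
  through step 2 (load(p3,t3,gate)): drop {in(p3,t3)}, keep {pkg_at(p2,gate)}, require {pkg_at(p3,gate), truck_at(t3,gate)}
    → {pkg_at(p2,gate), pkg_at(p3,gate), truck_at(t3,gate)}
  through step 1 (unload(p3,t3,gate)): drop {pkg_at(p3,gate)}, keep {pkg_at(p2,gate), truck_at(t3,gate)}, require {in(p3,t3), truck_at(t3,gate)}
    → {in(p3,t3), pkg_at(p2,gate), truck_at(t3,gate)}

== RESULT ==
["in(p3,t3)", "pkg_at(p2,gate)", "truck_at(t3,gate)"]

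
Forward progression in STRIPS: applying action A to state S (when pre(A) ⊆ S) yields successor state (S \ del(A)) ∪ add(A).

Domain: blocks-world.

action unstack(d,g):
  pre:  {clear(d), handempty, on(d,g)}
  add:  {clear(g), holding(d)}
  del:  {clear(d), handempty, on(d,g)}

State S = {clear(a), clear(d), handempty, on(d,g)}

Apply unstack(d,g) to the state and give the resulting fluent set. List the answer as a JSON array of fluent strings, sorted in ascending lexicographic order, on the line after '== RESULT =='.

Compute (S \ del) ∪ add:
  pre ⊆ S: {clear(d), handempty, on(d,g)} ⊆ S  — applicable
  S \ del = {clear(a)}
  ∪ add   = {clear(a), clear(g), holding(d)}

== RESULT ==
["clear(a)", "clear(g)", "holding(d)"]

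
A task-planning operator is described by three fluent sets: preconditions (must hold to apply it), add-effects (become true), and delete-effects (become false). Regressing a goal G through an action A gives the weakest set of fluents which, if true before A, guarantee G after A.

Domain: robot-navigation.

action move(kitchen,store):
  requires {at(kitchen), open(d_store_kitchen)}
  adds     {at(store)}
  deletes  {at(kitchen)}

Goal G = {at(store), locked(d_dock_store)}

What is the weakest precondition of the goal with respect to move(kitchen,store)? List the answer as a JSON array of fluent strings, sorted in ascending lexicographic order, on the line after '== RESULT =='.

Compute (G \ add) ∪ pre:
  G ∩ del = {}  (empty — regression defined)
  G \ add = {at(store), locked(d_dock_store)} \ {at(store)} = {locked(d_dock_store)}
  ∪ pre   = {locked(d_dock_store)} ∪ {at(kitchen), open(d_store_kitchen)}
          = {at(kitchen), locked(d_dock_store), open(d_store_kitchen)}

== RESULT ==
["at(kitchen)", "locked(d_dock_store)", "open(d_store_kitchen)"]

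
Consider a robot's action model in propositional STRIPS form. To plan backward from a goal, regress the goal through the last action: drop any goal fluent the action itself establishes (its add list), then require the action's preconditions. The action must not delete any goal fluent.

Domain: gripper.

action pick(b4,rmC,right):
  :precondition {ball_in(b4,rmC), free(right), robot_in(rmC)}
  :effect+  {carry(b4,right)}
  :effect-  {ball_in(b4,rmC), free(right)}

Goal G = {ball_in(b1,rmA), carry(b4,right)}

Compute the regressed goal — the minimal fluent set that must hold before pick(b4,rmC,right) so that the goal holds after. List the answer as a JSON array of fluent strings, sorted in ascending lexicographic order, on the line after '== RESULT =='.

Compute (G \ add) ∪ pre:
  G ∩ del = {}  (empty — regression defined)
  G \ add = {ball_in(b1,rmA), carry(b4,right)} \ {carry(b4,right)} = {ball_in(b1,rmA)}
  ∪ pre   = {ball_in(b1,rmA)} ∪ {ball_in(b4,rmC), free(right), robot_in(rmC)}
          = {ball_in(b1,rmA), ball_in(b4,rmC), free(right), robot_in(rmC)}

== RESULT ==
["ball_in(b1,rmA)", "ball_in(b4,rmC)", "free(right)", "robot_in(rmC)"]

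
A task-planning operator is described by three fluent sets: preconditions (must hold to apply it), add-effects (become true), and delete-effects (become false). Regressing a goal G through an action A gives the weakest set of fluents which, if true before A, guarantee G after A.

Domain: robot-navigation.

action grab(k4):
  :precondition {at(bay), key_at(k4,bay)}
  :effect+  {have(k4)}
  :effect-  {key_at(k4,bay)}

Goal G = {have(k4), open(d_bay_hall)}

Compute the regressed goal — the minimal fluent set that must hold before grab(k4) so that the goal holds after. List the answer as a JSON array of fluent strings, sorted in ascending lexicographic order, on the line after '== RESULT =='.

Compute (G \ add) ∪ pre:
  G ∩ del = {}  (empty — regression defined)
  G \ add = {have(k4), open(d_bay_hall)} \ {have(k4)} = {open(d_bay_hall)}
  ∪ pre   = {open(d_bay_hall)} ∪ {at(bay), key_at(k4,bay)}
          = {at(bay), key_at(k4,bay), open(d_bay_hall)}

== RESULT ==
["at(bay)", "key_at(k4,bay)", "open(d_bay_hall)"]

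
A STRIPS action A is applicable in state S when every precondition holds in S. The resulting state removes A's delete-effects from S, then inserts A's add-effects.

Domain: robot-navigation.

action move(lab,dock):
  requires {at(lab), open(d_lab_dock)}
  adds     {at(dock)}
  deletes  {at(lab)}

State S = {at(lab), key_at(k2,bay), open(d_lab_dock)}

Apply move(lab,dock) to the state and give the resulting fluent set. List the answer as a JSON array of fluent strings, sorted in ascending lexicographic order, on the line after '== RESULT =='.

Progress:
  pre ⊆ S: {at(lab), open(d_lab_dock)} ⊆ S  — applicable
  S \ del = {key_at(k2,bay), open(d_lab_dock)}
  ∪ add   = {at(dock), key_at(k2,bay), open(d_lab_dock)}

== RESULT ==
["at(dock)", "key_at(k2,bay)", "open(d_lab_dock)"]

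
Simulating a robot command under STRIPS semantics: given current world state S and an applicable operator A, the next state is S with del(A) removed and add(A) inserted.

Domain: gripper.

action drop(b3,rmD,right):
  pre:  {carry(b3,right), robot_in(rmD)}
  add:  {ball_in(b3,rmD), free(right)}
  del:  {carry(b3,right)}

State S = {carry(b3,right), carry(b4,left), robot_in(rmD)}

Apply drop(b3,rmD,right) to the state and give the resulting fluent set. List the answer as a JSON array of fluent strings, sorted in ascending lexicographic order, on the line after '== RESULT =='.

Progress:
  pre ⊆ S: {carry(b3,right), robot_in(rmD)} ⊆ S  — applicable
  S \ del = {carry(b4,left), robot_in(rmD)}
  ∪ add   = {ball_in(b3,rmD), carry(b4,left), free(right), robot_in(rmD)}

== RESULT ==
["ball_in(b3,rmD)", "carry(b4,left)", "free(right)", "robot_in(rmD)"]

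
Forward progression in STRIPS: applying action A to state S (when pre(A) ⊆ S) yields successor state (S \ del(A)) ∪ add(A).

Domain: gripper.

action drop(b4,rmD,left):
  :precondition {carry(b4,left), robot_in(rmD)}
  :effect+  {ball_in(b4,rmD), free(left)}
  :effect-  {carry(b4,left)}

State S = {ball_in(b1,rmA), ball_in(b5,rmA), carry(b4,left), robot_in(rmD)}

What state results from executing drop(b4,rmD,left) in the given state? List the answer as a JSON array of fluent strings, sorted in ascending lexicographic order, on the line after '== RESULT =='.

Progress:
  pre ⊆ S: {carry(b4,left), robot_in(rmD)} ⊆ S  — applicable
  S \ del = {ball_in(b1,rmA), ball_in(b5,rmA), robot_in(rmD)}
  ∪ add   = {ball_in(b1,rmA), ball_in(b4,rmD), ball_in(b5,rmA), free(left), robot_in(rmD)}

== RESULT ==
["ball_in(b1,rmA)", "ball_in(b4,rmD)", "ball_in(b5,rmA)", "free(left)", "robot_in(rmD)"]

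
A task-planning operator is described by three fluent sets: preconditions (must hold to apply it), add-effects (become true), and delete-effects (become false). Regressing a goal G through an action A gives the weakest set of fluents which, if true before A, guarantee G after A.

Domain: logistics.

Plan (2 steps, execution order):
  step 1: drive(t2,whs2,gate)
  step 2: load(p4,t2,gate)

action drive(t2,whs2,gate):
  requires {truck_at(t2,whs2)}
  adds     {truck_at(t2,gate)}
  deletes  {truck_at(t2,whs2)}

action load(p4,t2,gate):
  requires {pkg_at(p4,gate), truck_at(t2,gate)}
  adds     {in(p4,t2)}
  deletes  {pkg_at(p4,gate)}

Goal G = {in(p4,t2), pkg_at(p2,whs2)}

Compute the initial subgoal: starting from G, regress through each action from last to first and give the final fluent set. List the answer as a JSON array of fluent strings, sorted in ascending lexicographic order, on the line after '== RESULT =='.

Work backward from the goal:
  through step 2 (load(p4,t2,gate)): drop {in(p4,t2)}, keep {pkg_at(p2,whs2)}, require {pkg_at(p4,gate), truck_at(t2,gate)}
    → {pkg_at(p2,whs2), pkg_at(p4,gate), truck_at(t2,gate)}
  through step 1 (drive(t2,whs2,gate)): drop {truck_at(t2,gate)}, keep {pkg_at(p2,whs2), pkg_at(p4,gate)}, require {truck_at(t2,whs2)}
    → {pkg_at(p2,whs2), pkg_at(p4,gate), truck_at(t2,whs2)}

== RESULT ==
["pkg_at(p2,whs2)", "pkg_at(p4,gate)", "truck_at(t2,whs2)"]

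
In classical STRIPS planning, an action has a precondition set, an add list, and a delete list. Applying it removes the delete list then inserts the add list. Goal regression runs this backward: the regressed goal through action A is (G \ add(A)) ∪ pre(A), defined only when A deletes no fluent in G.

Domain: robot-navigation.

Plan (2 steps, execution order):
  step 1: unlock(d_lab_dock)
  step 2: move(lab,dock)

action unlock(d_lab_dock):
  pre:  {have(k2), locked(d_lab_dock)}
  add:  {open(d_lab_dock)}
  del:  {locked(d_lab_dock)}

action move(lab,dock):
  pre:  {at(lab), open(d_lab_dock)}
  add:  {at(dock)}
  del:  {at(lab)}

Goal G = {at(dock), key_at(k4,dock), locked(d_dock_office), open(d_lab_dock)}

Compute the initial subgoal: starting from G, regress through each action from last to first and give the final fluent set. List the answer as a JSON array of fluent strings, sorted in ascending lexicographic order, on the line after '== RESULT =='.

Regress step by step:
  through step 2 (move(lab,dock)): drop {at(dock)}, keep {key_at(k4,dock), locked(d_dock_office), open(d_lab_dock)}, require {at(lab), open(d_lab_dock)}
    → {at(lab), key_at(k4,dock), locked(d_dock_office), open(d_lab_dock)}
  through step 1 (unlock(d_lab_dock)): drop {open(d_lab_dock)}, keep {at(lab), key_at(k4,dock), locked(d_dock_office)}, require {have(k2), locked(d_lab_dock)}
    → {at(lab), have(k2), key_at(k4,dock), locked(d_dock_office), locked(d_lab_dock)}

== RESULT ==
["at(lab)", "have(k2)", "key_at(k4,dock)", "locked(d_dock_office)", "locked(d_lab_dock)"]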